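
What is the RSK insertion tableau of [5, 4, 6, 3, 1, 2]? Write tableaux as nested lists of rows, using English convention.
Insert 5: appended to row 1. P = [[5]].
Insert 4: 4 bumps 5 from row 1; 5 starts row 2. P = [[4], [5]].
Insert 6: appended to row 1. P = [[4, 6], [5]].
Insert 3: 3 bumps 4 from row 1; 4 bumps 5 from row 2; 5 starts row 3. P = [[3, 6], [4], [5]].
Insert 1: 1 bumps 3 from row 1; 3 bumps 4 from row 2; 4 bumps 5 from row 3; 5 starts row 4. P = [[1, 6], [3], [4], [5]].
Insert 2: 2 bumps 6 from row 1; 6 appends to row 2. P = [[1, 2], [3, 6], [4], [5]].

So P = [[1, 2], [3, 6], [4], [5]].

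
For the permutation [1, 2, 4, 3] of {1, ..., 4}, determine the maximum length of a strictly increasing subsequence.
3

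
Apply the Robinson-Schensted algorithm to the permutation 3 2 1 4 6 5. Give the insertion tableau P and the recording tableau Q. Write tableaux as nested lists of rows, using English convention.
Insert each entry of the permutation into P by Schensted row insertion, recording in Q the position of each new cell.

Insert 3: appended to row 1. P = [[3]].
Insert 2: 2 bumps 3 from row 1; 3 starts row 2. P = [[2], [3]].
Insert 1: 1 bumps 2 from row 1; 2 bumps 3 from row 2; 3 starts row 3. P = [[1], [2], [3]].
Insert 4: appended to row 1. P = [[1, 4], [2], [3]].
Insert 6: appended to row 1. P = [[1, 4, 6], [2], [3]].
Insert 5: 5 bumps 6 from row 1; 6 appends to row 2. P = [[1, 4, 5], [2, 6], [3]].

So P = [[1, 4, 5], [2, 6], [3]], Q = [[1, 4, 5], [2, 6], [3]].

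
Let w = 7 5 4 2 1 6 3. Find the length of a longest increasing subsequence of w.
2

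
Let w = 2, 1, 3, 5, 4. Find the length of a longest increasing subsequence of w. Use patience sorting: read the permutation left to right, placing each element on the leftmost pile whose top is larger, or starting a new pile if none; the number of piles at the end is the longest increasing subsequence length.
3

2: new pile. tops = [2]
1: onto pile 1 (replacing 2). tops = [1]
3: new pile. tops = [1, 3]
5: new pile. tops = [1, 3, 5]
4: onto pile 3 (replacing 5). tops = [1, 3, 4]

3 piles, so the longest increasing subsequence has length 3.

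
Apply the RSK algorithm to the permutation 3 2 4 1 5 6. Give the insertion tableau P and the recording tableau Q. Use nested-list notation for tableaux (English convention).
P = [[1, 4, 5, 6], [2], [3]], Q = [[1, 3, 5, 6], [2], [4]]

Insert each entry of the permutation into P by Schensted row insertion, recording in Q the position of each new cell.

Insert 3: appended to row 1. P = [[3]].
Insert 2: 2 bumps 3 from row 1; 3 starts row 2. P = [[2], [3]].
Insert 4: appended to row 1. P = [[2, 4], [3]].
Insert 1: 1 bumps 2 from row 1; 2 bumps 3 from row 2; 3 starts row 3. P = [[1, 4], [2], [3]].
Insert 5: appended to row 1. P = [[1, 4, 5], [2], [3]].
Insert 6: appended to row 1. P = [[1, 4, 5, 6], [2], [3]].

So P = [[1, 4, 5, 6], [2], [3]], Q = [[1, 3, 5, 6], [2], [4]].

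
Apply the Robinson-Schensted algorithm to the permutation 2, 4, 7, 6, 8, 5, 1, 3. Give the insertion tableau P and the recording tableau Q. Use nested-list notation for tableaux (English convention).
Insert each entry of the permutation into P by Schensted row insertion, recording in Q the position of each new cell.

Insert 2: appended to row 1. P = [[2]].
Insert 4: appended to row 1. P = [[2, 4]].
Insert 7: appended to row 1. P = [[2, 4, 7]].
Insert 6: 6 bumps 7 from row 1; 7 starts row 2. P = [[2, 4, 6], [7]].
Insert 8: appended to row 1. P = [[2, 4, 6, 8], [7]].
Insert 5: 5 bumps 6 from row 1; 6 bumps 7 from row 2; 7 starts row 3. P = [[2, 4, 5, 8], [6], [7]].
Insert 1: 1 bumps 2 from row 1; 2 bumps 6 from row 2; 6 bumps 7 from row 3; 7 starts row 4. P = [[1, 4, 5, 8], [2], [6], [7]].
Insert 3: 3 bumps 4 from row 1; 4 appends to row 2. P = [[1, 3, 5, 8], [2, 4], [6], [7]].

So P = [[1, 3, 5, 8], [2, 4], [6], [7]], Q = [[1, 2, 3, 5], [4, 8], [6], [7]].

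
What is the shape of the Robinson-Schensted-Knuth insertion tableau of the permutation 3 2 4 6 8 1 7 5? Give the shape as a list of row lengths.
RSK row insertion gives P = [[1, 4, 5, 7], [2, 6], [3, 8]], which has shape [4, 2, 2].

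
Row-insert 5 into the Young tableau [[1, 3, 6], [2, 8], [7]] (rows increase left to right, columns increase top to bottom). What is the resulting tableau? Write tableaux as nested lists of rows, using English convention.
In row 1, 5 replaces 6 (the leftmost entry greater than 5); 6 is bumped to row 2. In row 2, 6 replaces 8 (the leftmost entry greater than 6); 8 is bumped to row 3. 8 is appended to row 3. The new tableau is [[1, 3, 5], [2, 6], [7, 8]].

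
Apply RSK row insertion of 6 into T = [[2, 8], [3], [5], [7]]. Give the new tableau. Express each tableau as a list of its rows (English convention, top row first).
In row 1, 6 replaces 8 (the leftmost entry greater than 6); 8 is bumped to row 2. 8 is appended to row 2. The new tableau is [[2, 6], [3, 8], [5], [7]].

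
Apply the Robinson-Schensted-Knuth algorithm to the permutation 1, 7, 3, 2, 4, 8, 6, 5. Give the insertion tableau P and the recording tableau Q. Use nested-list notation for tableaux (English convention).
P = [[1, 2, 4, 5], [3, 6], [7, 8]], Q = [[1, 2, 5, 6], [3, 7], [4, 8]]

Insert each entry of the permutation into P by Schensted row insertion, recording in Q the position of each new cell.

Insert 1: appended to row 1. P = [[1]], Q = [[1]].
Insert 7: appended to row 1. P = [[1, 7]], Q = [[1, 2]].
Insert 3: 3 bumps 7 from row 1; 7 starts row 2. P = [[1, 3], [7]], Q = [[1, 2], [3]].
Insert 2: 2 bumps 3 from row 1; 3 bumps 7 from row 2; 7 starts row 3. P = [[1, 2], [3], [7]], Q = [[1, 2], [3], [4]].
Insert 4: appended to row 1. P = [[1, 2, 4], [3], [7]], Q = [[1, 2, 5], [3], [4]].
Insert 8: appended to row 1. P = [[1, 2, 4, 8], [3], [7]], Q = [[1, 2, 5, 6], [3], [4]].
Insert 6: 6 bumps 8 from row 1; 8 appends to row 2. P = [[1, 2, 4, 6], [3, 8], [7]], Q = [[1, 2, 5, 6], [3, 7], [4]].
Insert 5: 5 bumps 6 from row 1; 6 bumps 8 from row 2; 8 appends to row 3. P = [[1, 2, 4, 5], [3, 6], [7, 8]], Q = [[1, 2, 5, 6], [3, 7], [4, 8]].

So P = [[1, 2, 4, 5], [3, 6], [7, 8]], Q = [[1, 2, 5, 6], [3, 7], [4, 8]].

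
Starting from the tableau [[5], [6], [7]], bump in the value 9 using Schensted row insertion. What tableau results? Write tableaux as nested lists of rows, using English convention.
[[5, 9], [6], [7]]

9 is larger than every entry of row 1, so it is appended to row 1. The new tableau is [[5, 9], [6], [7]].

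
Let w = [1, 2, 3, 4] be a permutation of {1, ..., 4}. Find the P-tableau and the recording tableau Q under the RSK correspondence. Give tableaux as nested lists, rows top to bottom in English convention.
P = [[1, 2, 3, 4]], Q = [[1, 2, 3, 4]]

Insert each entry of the permutation into P by Schensted row insertion, recording in Q the position of each new cell.

Insert 1: appended to row 1. P = [[1]].
Insert 2: appended to row 1. P = [[1, 2]].
Insert 3: appended to row 1. P = [[1, 2, 3]].
Insert 4: appended to row 1. P = [[1, 2, 3, 4]].

So P = [[1, 2, 3, 4]], Q = [[1, 2, 3, 4]].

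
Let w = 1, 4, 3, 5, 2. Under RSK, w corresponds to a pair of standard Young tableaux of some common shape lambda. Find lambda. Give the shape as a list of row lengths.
Row-insert each entry into an empty tableau.

After inserting 1: P = [[1]].
After inserting 4: P = [[1, 4]].
After inserting 3: P = [[1, 3], [4]].
After inserting 5: P = [[1, 3, 5], [4]].
After inserting 2: P = [[1, 2, 5], [3], [4]].

The final insertion tableau P = [[1, 2, 5], [3], [4]] has shape [3, 1, 1].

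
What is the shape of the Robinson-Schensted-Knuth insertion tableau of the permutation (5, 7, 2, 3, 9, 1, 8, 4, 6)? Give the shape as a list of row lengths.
Row-insert each entry into an empty tableau.

After inserting 5: P = [[5]].
After inserting 7: P = [[5, 7]].
After inserting 2: P = [[2, 7], [5]].
After inserting 3: P = [[2, 3], [5, 7]].
After inserting 9: P = [[2, 3, 9], [5, 7]].
After inserting 1: P = [[1, 3, 9], [2, 7], [5]].
After inserting 8: P = [[1, 3, 8], [2, 7, 9], [5]].
After inserting 4: P = [[1, 3, 4], [2, 7, 8], [5, 9]].
After inserting 6: P = [[1, 3, 4, 6], [2, 7, 8], [5, 9]].

The final insertion tableau P = [[1, 3, 4, 6], [2, 7, 8], [5, 9]] has shape [4, 3, 2].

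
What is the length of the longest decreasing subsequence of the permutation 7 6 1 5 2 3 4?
4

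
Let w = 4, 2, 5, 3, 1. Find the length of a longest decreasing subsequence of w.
3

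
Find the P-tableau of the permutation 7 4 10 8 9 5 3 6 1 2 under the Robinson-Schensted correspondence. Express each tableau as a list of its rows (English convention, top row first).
P = [[1, 2, 6], [3, 5, 9], [4, 8], [7], [10]]

Insert 7: appended to row 1. P = [[7]].
Insert 4: 4 bumps 7 from row 1; 7 starts row 2. P = [[4], [7]].
Insert 10: appended to row 1. P = [[4, 10], [7]].
Insert 8: 8 bumps 10 from row 1; 10 appends to row 2. P = [[4, 8], [7, 10]].
Insert 9: appended to row 1. P = [[4, 8, 9], [7, 10]].
Insert 5: 5 bumps 8 from row 1; 8 bumps 10 from row 2; 10 starts row 3. P = [[4, 5, 9], [7, 8], [10]].
Insert 3: 3 bumps 4 from row 1; 4 bumps 7 from row 2; 7 bumps 10 from row 3; 10 starts row 4. P = [[3, 5, 9], [4, 8], [7], [10]].
Insert 6: 6 bumps 9 from row 1; 9 appends to row 2. P = [[3, 5, 6], [4, 8, 9], [7], [10]].
Insert 1: 1 bumps 3 from row 1; 3 bumps 4 from row 2; 4 bumps 7 from row 3; 7 bumps 10 from row 4; 10 starts row 5. P = [[1, 5, 6], [3, 8, 9], [4], [7], [10]].
Insert 2: 2 bumps 5 from row 1; 5 bumps 8 from row 2; 8 appends to row 3. P = [[1, 2, 6], [3, 5, 9], [4, 8], [7], [10]].

So P = [[1, 2, 6], [3, 5, 9], [4, 8], [7], [10]].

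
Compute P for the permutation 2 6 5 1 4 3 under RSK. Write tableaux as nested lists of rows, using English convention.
Insert 2: appended to row 1. P = [[2]].
Insert 6: appended to row 1. P = [[2, 6]].
Insert 5: 5 bumps 6 from row 1; 6 starts row 2. P = [[2, 5], [6]].
Insert 1: 1 bumps 2 from row 1; 2 bumps 6 from row 2; 6 starts row 3. P = [[1, 5], [2], [6]].
Insert 4: 4 bumps 5 from row 1; 5 appends to row 2. P = [[1, 4], [2, 5], [6]].
Insert 3: 3 bumps 4 from row 1; 4 bumps 5 from row 2; 5 bumps 6 from row 3; 6 starts row 4. P = [[1, 3], [2, 4], [5], [6]].

So P = [[1, 3], [2, 4], [5], [6]].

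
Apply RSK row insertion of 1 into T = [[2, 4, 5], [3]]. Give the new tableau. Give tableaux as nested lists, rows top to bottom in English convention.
[[1, 4, 5], [2], [3]]

In row 1, 1 replaces 2 (the leftmost entry greater than 1); 2 is bumped to row 2. In row 2, 2 replaces 3 (the leftmost entry greater than 2); 3 is bumped to row 3. 3 starts a new row 3. The new tableau is [[1, 4, 5], [2], [3]].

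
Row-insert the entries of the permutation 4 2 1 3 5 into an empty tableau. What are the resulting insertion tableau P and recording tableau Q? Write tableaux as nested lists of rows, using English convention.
P = [[1, 3, 5], [2], [4]], Q = [[1, 4, 5], [2], [3]]

Insert each entry of the permutation into P by Schensted row insertion, recording in Q the position of each new cell.

Insert 4: appended to row 1. P = [[4]].
Insert 2: 2 bumps 4 from row 1; 4 starts row 2. P = [[2], [4]].
Insert 1: 1 bumps 2 from row 1; 2 bumps 4 from row 2; 4 starts row 3. P = [[1], [2], [4]].
Insert 3: appended to row 1. P = [[1, 3], [2], [4]].
Insert 5: appended to row 1. P = [[1, 3, 5], [2], [4]].

So P = [[1, 3, 5], [2], [4]], Q = [[1, 4, 5], [2], [3]].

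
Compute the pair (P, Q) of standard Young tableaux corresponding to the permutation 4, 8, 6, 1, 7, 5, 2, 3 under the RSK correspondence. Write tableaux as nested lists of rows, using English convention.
P = [[1, 2, 3], [4, 5, 7], [6], [8]], Q = [[1, 2, 5], [3, 6, 8], [4], [7]]

Insert each entry of the permutation into P by Schensted row insertion, recording in Q the position of each new cell.

Insert 4: appended to row 1. P = [[4]].
Insert 8: appended to row 1. P = [[4, 8]].
Insert 6: 6 bumps 8 from row 1; 8 starts row 2. P = [[4, 6], [8]].
Insert 1: 1 bumps 4 from row 1; 4 bumps 8 from row 2; 8 starts row 3. P = [[1, 6], [4], [8]].
Insert 7: appended to row 1. P = [[1, 6, 7], [4], [8]].
Insert 5: 5 bumps 6 from row 1; 6 appends to row 2. P = [[1, 5, 7], [4, 6], [8]].
Insert 2: 2 bumps 5 from row 1; 5 bumps 6 from row 2; 6 bumps 8 from row 3; 8 starts row 4. P = [[1, 2, 7], [4, 5], [6], [8]].
Insert 3: 3 bumps 7 from row 1; 7 appends to row 2. P = [[1, 2, 3], [4, 5, 7], [6], [8]].

So P = [[1, 2, 3], [4, 5, 7], [6], [8]], Q = [[1, 2, 5], [3, 6, 8], [4], [7]].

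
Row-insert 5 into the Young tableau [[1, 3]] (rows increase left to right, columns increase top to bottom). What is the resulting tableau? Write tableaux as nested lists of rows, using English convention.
5 is larger than every entry of row 1, so it is appended to row 1. The new tableau is [[1, 3, 5]].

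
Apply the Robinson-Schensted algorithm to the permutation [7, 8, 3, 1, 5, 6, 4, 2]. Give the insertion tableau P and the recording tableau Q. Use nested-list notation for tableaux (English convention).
P = [[1, 2, 6], [3, 4], [5, 8], [7]], Q = [[1, 2, 6], [3, 5], [4, 7], [8]]

Insert each entry of the permutation into P by Schensted row insertion, recording in Q the position of each new cell.

Insert 7: appended to row 1. P = [[7]].
Insert 8: appended to row 1. P = [[7, 8]].
Insert 3: 3 bumps 7 from row 1; 7 starts row 2. P = [[3, 8], [7]].
Insert 1: 1 bumps 3 from row 1; 3 bumps 7 from row 2; 7 starts row 3. P = [[1, 8], [3], [7]].
Insert 5: 5 bumps 8 from row 1; 8 appends to row 2. P = [[1, 5], [3, 8], [7]].
Insert 6: appended to row 1. P = [[1, 5, 6], [3, 8], [7]].
Insert 4: 4 bumps 5 from row 1; 5 bumps 8 from row 2; 8 appends to row 3. P = [[1, 4, 6], [3, 5], [7, 8]].
Insert 2: 2 bumps 4 from row 1; 4 bumps 5 from row 2; 5 bumps 7 from row 3; 7 starts row 4. P = [[1, 2, 6], [3, 4], [5, 8], [7]].

So P = [[1, 2, 6], [3, 4], [5, 8], [7]], Q = [[1, 2, 6], [3, 5], [4, 7], [8]].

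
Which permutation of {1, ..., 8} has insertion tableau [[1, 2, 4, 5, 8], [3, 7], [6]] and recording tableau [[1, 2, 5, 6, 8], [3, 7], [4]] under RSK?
1 6 3 2 4 7 5 8

Reverse the RSK construction: for i from n down to 1, find the cell of Q containing i, remove the entry at that cell from P, and reverse-bump it up through P; the value ejected from row 1 is w(i).

Step i=8: Q has 8 at row 1, column 5; remove that cell from P, ejecting 8. So w(8) = 8. P is now [[1, 2, 4, 5], [3, 7], [6]].
Step i=7: Q has 7 at row 2, column 2; remove 7 from row 2 of P and reverse-bump: 7 enters row 1 and ejects 5. So w(7) = 5. P is now [[1, 2, 4, 7], [3], [6]].
Step i=6: Q has 6 at row 1, column 4; remove that cell from P, ejecting 7. So w(6) = 7. P is now [[1, 2, 4], [3], [6]].
Step i=5: Q has 5 at row 1, column 3; remove that cell from P, ejecting 4. So w(5) = 4. P is now [[1, 2], [3], [6]].
Step i=4: Q has 4 at row 3, column 1; remove 6 from row 3 of P and reverse-bump: 6 enters row 2 and ejects 3; 3 enters row 1 and ejects 2. So w(4) = 2. P is now [[1, 3], [6]].
Step i=3: Q has 3 at row 2, column 1; remove 6 from row 2 of P and reverse-bump: 6 enters row 1 and ejects 3. So w(3) = 3. P is now [[1, 6]].
Step i=2: Q has 2 at row 1, column 2; remove that cell from P, ejecting 6. So w(2) = 6. P is now [[1]].
Step i=1: Q has 1 at row 1, column 1; remove that cell from P, ejecting 1. So w(1) = 1. P is now [].

So w = 1 6 3 2 4 7 5 8.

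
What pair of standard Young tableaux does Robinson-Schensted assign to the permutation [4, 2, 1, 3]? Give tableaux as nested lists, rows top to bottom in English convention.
Insert each entry of the permutation into P by Schensted row insertion, recording in Q the position of each new cell.

Insert 4: appended to row 1. P = [[4]].
Insert 2: 2 bumps 4 from row 1; 4 starts row 2. P = [[2], [4]].
Insert 1: 1 bumps 2 from row 1; 2 bumps 4 from row 2; 4 starts row 3. P = [[1], [2], [4]].
Insert 3: appended to row 1. P = [[1, 3], [2], [4]].

So P = [[1, 3], [2], [4]], Q = [[1, 4], [2], [3]].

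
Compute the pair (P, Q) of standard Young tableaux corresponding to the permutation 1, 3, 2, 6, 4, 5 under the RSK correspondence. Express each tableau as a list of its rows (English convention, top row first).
Insert each entry of the permutation into P by Schensted row insertion, recording in Q the position of each new cell.

Insert 1: appended to row 1. P = [[1]], Q = [[1]].
Insert 3: appended to row 1. P = [[1, 3]], Q = [[1, 2]].
Insert 2: 2 bumps 3 from row 1; 3 starts row 2. P = [[1, 2], [3]], Q = [[1, 2], [3]].
Insert 6: appended to row 1. P = [[1, 2, 6], [3]], Q = [[1, 2, 4], [3]].
Insert 4: 4 bumps 6 from row 1; 6 appends to row 2. P = [[1, 2, 4], [3, 6]], Q = [[1, 2, 4], [3, 5]].
Insert 5: appended to row 1. P = [[1, 2, 4, 5], [3, 6]], Q = [[1, 2, 4, 6], [3, 5]].

So P = [[1, 2, 4, 5], [3, 6]], Q = [[1, 2, 4, 6], [3, 5]].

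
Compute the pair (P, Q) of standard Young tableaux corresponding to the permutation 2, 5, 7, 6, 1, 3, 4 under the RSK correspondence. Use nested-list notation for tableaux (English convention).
Insert each entry of the permutation into P by Schensted row insertion, recording in Q the position of each new cell.

Insert 2: appended to row 1. P = [[2]].
Insert 5: appended to row 1. P = [[2, 5]].
Insert 7: appended to row 1. P = [[2, 5, 7]].
Insert 6: 6 bumps 7 from row 1; 7 starts row 2. P = [[2, 5, 6], [7]].
Insert 1: 1 bumps 2 from row 1; 2 bumps 7 from row 2; 7 starts row 3. P = [[1, 5, 6], [2], [7]].
Insert 3: 3 bumps 5 from row 1; 5 appends to row 2. P = [[1, 3, 6], [2, 5], [7]].
Insert 4: 4 bumps 6 from row 1; 6 appends to row 2. P = [[1, 3, 4], [2, 5, 6], [7]].

So P = [[1, 3, 4], [2, 5, 6], [7]], Q = [[1, 2, 3], [4, 6, 7], [5]].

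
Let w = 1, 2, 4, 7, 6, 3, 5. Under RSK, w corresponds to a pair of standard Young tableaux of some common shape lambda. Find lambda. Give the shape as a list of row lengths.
Row-insert each entry into an empty tableau.

After inserting 1: P = [[1]].
After inserting 2: P = [[1, 2]].
After inserting 4: P = [[1, 2, 4]].
After inserting 7: P = [[1, 2, 4, 7]].
After inserting 6: P = [[1, 2, 4, 6], [7]].
After inserting 3: P = [[1, 2, 3, 6], [4], [7]].
After inserting 5: P = [[1, 2, 3, 5], [4, 6], [7]].

The final insertion tableau P = [[1, 2, 3, 5], [4, 6], [7]] has shape [4, 2, 1].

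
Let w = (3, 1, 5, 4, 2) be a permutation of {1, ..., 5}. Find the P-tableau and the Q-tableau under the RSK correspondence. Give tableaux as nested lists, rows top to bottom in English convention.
Insert each entry of the permutation into P by Schensted row insertion, recording in Q the position of each new cell.

Insert 3: appended to row 1. P = [[3]].
Insert 1: 1 bumps 3 from row 1; 3 starts row 2. P = [[1], [3]].
Insert 5: appended to row 1. P = [[1, 5], [3]].
Insert 4: 4 bumps 5 from row 1; 5 appends to row 2. P = [[1, 4], [3, 5]].
Insert 2: 2 bumps 4 from row 1; 4 bumps 5 from row 2; 5 starts row 3. P = [[1, 2], [3, 4], [5]].

So P = [[1, 2], [3, 4], [5]], Q = [[1, 3], [2, 4], [5]].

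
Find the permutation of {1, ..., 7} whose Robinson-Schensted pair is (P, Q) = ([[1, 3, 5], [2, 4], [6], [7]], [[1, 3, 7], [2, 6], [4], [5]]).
7 2 6 4 1 3 5

Reverse the RSK construction: for i from n down to 1, find the cell of Q containing i, remove the entry at that cell from P, and reverse-bump it up through P; the value ejected from row 1 is w(i).

Step i=7: Q has 7 at row 1, column 3; remove that cell from P, ejecting 5. So w(7) = 5. P is now [[1, 3], [2, 4], [6], [7]].
Step i=6: Q has 6 at row 2, column 2; remove 4 from row 2 of P and reverse-bump: 4 enters row 1 and ejects 3. So w(6) = 3. P is now [[1, 4], [2], [6], [7]].
Step i=5: Q has 5 at row 4, column 1; remove 7 from row 4 of P and reverse-bump: 7 enters row 3 and ejects 6; 6 enters row 2 and ejects 2; 2 enters row 1 and ejects 1. So w(5) = 1. P is now [[2, 4], [6], [7]].
Step i=4: Q has 4 at row 3, column 1; remove 7 from row 3 of P and reverse-bump: 7 enters row 2 and ejects 6; 6 enters row 1 and ejects 4. So w(4) = 4. P is now [[2, 6], [7]].
Step i=3: Q has 3 at row 1, column 2; remove that cell from P, ejecting 6. So w(3) = 6. P is now [[2], [7]].
Step i=2: Q has 2 at row 2, column 1; remove 7 from row 2 of P and reverse-bump: 7 enters row 1 and ejects 2. So w(2) = 2. P is now [[7]].
Step i=1: Q has 1 at row 1, column 1; remove that cell from P, ejecting 7. So w(1) = 7. P is now [].

So w = 7 2 6 4 1 3 5.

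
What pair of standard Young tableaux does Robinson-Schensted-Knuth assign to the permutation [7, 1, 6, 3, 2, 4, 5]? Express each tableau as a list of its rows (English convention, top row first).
P = [[1, 2, 4, 5], [3], [6], [7]], Q = [[1, 3, 6, 7], [2], [4], [5]]

Insert each entry of the permutation into P by Schensted row insertion, recording in Q the position of each new cell.

Insert 7: appended to row 1. P = [[7]].
Insert 1: 1 bumps 7 from row 1; 7 starts row 2. P = [[1], [7]].
Insert 6: appended to row 1. P = [[1, 6], [7]].
Insert 3: 3 bumps 6 from row 1; 6 bumps 7 from row 2; 7 starts row 3. P = [[1, 3], [6], [7]].
Insert 2: 2 bumps 3 from row 1; 3 bumps 6 from row 2; 6 bumps 7 from row 3; 7 starts row 4. P = [[1, 2], [3], [6], [7]].
Insert 4: appended to row 1. P = [[1, 2, 4], [3], [6], [7]].
Insert 5: appended to row 1. P = [[1, 2, 4, 5], [3], [6], [7]].

So P = [[1, 2, 4, 5], [3], [6], [7]], Q = [[1, 3, 6, 7], [2], [4], [5]].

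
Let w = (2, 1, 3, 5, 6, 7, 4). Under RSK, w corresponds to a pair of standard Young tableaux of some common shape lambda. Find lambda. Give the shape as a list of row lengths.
[5, 2]

Row-insert each entry into an empty tableau.

After inserting 2: P = [[2]].
After inserting 1: P = [[1], [2]].
After inserting 3: P = [[1, 3], [2]].
After inserting 5: P = [[1, 3, 5], [2]].
After inserting 6: P = [[1, 3, 5, 6], [2]].
After inserting 7: P = [[1, 3, 5, 6, 7], [2]].
After inserting 4: P = [[1, 3, 4, 6, 7], [2, 5]].

The final insertion tableau P = [[1, 3, 4, 6, 7], [2, 5]] has shape [5, 2].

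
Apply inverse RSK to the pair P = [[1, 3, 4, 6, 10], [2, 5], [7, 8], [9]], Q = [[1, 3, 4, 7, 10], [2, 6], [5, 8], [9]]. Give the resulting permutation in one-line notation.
7 2 3 9 1 5 8 6 4 10

Reverse the RSK construction: for i from n down to 1, find the cell of Q containing i, remove the entry at that cell from P, and reverse-bump it up through P; the value ejected from row 1 is w(i).

Step i=10: Q has 10 at row 1, column 5; remove that cell from P, ejecting 10. So w(10) = 10. P is now [[1, 3, 4, 6], [2, 5], [7, 8], [9]].
Step i=9: Q has 9 at row 4, column 1; remove 9 from row 4 of P and reverse-bump: 9 enters row 3 and ejects 8; 8 enters row 2 and ejects 5; 5 enters row 1 and ejects 4. So w(9) = 4. P is now [[1, 3, 5, 6], [2, 8], [7, 9]].
Step i=8: Q has 8 at row 3, column 2; remove 9 from row 3 of P and reverse-bump: 9 enters row 2 and ejects 8; 8 enters row 1 and ejects 6. So w(8) = 6. P is now [[1, 3, 5, 8], [2, 9], [7]].
Step i=7: Q has 7 at row 1, column 4; remove that cell from P, ejecting 8. So w(7) = 8. P is now [[1, 3, 5], [2, 9], [7]].
Step i=6: Q has 6 at row 2, column 2; remove 9 from row 2 of P and reverse-bump: 9 enters row 1 and ejects 5. So w(6) = 5. P is now [[1, 3, 9], [2], [7]].
Step i=5: Q has 5 at row 3, column 1; remove 7 from row 3 of P and reverse-bump: 7 enters row 2 and ejects 2; 2 enters row 1 and ejects 1. So w(5) = 1. P is now [[2, 3, 9], [7]].
Step i=4: Q has 4 at row 1, column 3; remove that cell from P, ejecting 9. So w(4) = 9. P is now [[2, 3], [7]].
Step i=3: Q has 3 at row 1, column 2; remove that cell from P, ejecting 3. So w(3) = 3. P is now [[2], [7]].
Step i=2: Q has 2 at row 2, column 1; remove 7 from row 2 of P and reverse-bump: 7 enters row 1 and ejects 2. So w(2) = 2. P is now [[7]].
Step i=1: Q has 1 at row 1, column 1; remove that cell from P, ejecting 7. So w(1) = 7. P is now [].

So w = 7 2 3 9 1 5 8 6 4 10.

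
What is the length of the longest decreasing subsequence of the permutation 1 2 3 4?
1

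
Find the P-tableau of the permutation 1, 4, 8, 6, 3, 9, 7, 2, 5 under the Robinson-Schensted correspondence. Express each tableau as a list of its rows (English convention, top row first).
After inserting 1: P = [[1]].
After inserting 4: P = [[1, 4]].
After inserting 8: P = [[1, 4, 8]].
After inserting 6: P = [[1, 4, 6], [8]].
After inserting 3: P = [[1, 3, 6], [4], [8]].
After inserting 9: P = [[1, 3, 6, 9], [4], [8]].
After inserting 7: P = [[1, 3, 6, 7], [4, 9], [8]].
After inserting 2: P = [[1, 2, 6, 7], [3, 9], [4], [8]].
After inserting 5: P = [[1, 2, 5, 7], [3, 6], [4, 9], [8]].

So P = [[1, 2, 5, 7], [3, 6], [4, 9], [8]].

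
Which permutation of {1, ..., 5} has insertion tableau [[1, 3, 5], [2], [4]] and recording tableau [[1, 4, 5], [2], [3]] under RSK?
4 2 1 3 5

Reverse the RSK construction: for i from n down to 1, find the cell of Q containing i, remove the entry at that cell from P, and reverse-bump it up through P; the value ejected from row 1 is w(i).

Step i=5: Q has 5 at row 1, column 3; remove that cell from P, ejecting 5. So w(5) = 5. P is now [[1, 3], [2], [4]].
Step i=4: Q has 4 at row 1, column 2; remove that cell from P, ejecting 3. So w(4) = 3. P is now [[1], [2], [4]].
Step i=3: Q has 3 at row 3, column 1; remove 4 from row 3 of P and reverse-bump: 4 enters row 2 and ejects 2; 2 enters row 1 and ejects 1. So w(3) = 1. P is now [[2], [4]].
Step i=2: Q has 2 at row 2, column 1; remove 4 from row 2 of P and reverse-bump: 4 enters row 1 and ejects 2. So w(2) = 2. P is now [[4]].
Step i=1: Q has 1 at row 1, column 1; remove that cell from P, ejecting 4. So w(1) = 4. P is now [].

So w = 4 2 1 3 5.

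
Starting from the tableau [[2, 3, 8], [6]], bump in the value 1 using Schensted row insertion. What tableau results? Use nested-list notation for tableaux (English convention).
[[1, 3, 8], [2], [6]]

In row 1, 1 replaces 2 (the leftmost entry greater than 1); 2 is bumped to row 2. In row 2, 2 replaces 6 (the leftmost entry greater than 2); 6 is bumped to row 3. 6 starts a new row 3. The new tableau is [[1, 3, 8], [2], [6]].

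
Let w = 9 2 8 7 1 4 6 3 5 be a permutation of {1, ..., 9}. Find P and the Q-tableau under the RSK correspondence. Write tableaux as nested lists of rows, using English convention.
P = [[1, 3, 5], [2, 4, 6], [7], [8], [9]], Q = [[1, 3, 7], [2, 6, 9], [4], [5], [8]]

Insert each entry of the permutation into P by Schensted row insertion, recording in Q the position of each new cell.

Insert 9: appended to row 1. P = [[9]].
Insert 2: 2 bumps 9 from row 1; 9 starts row 2. P = [[2], [9]].
Insert 8: appended to row 1. P = [[2, 8], [9]].
Insert 7: 7 bumps 8 from row 1; 8 bumps 9 from row 2; 9 starts row 3. P = [[2, 7], [8], [9]].
Insert 1: 1 bumps 2 from row 1; 2 bumps 8 from row 2; 8 bumps 9 from row 3; 9 starts row 4. P = [[1, 7], [2], [8], [9]].
Insert 4: 4 bumps 7 from row 1; 7 appends to row 2. P = [[1, 4], [2, 7], [8], [9]].
Insert 6: appended to row 1. P = [[1, 4, 6], [2, 7], [8], [9]].
Insert 3: 3 bumps 4 from row 1; 4 bumps 7 from row 2; 7 bumps 8 from row 3; 8 bumps 9 from row 4; 9 starts row 5. P = [[1, 3, 6], [2, 4], [7], [8], [9]].
Insert 5: 5 bumps 6 from row 1; 6 appends to row 2. P = [[1, 3, 5], [2, 4, 6], [7], [8], [9]].

So P = [[1, 3, 5], [2, 4, 6], [7], [8], [9]], Q = [[1, 3, 7], [2, 6, 9], [4], [5], [8]].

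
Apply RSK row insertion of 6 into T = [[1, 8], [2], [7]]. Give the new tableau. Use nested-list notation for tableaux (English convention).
[[1, 6], [2, 8], [7]]

In row 1, 6 replaces 8 (the leftmost entry greater than 6); 8 is bumped to row 2. 8 is appended to row 2. The new tableau is [[1, 6], [2, 8], [7]].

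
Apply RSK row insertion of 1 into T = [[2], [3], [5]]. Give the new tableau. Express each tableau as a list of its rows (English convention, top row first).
[[1], [2], [3], [5]]

In row 1, 1 replaces 2 (the leftmost entry greater than 1); 2 is bumped to row 2. In row 2, 2 replaces 3 (the leftmost entry greater than 2); 3 is bumped to row 3. In row 3, 3 replaces 5 (the leftmost entry greater than 3); 5 is bumped to row 4. 5 starts a new row 4. The new tableau is [[1], [2], [3], [5]].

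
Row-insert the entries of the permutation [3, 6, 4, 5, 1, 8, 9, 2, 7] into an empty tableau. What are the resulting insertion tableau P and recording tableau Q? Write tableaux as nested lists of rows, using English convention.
Insert each entry of the permutation into P by Schensted row insertion, recording in Q the position of each new cell.

Insert 3: appended to row 1. P = [[3]].
Insert 6: appended to row 1. P = [[3, 6]].
Insert 4: 4 bumps 6 from row 1; 6 starts row 2. P = [[3, 4], [6]].
Insert 5: appended to row 1. P = [[3, 4, 5], [6]].
Insert 1: 1 bumps 3 from row 1; 3 bumps 6 from row 2; 6 starts row 3. P = [[1, 4, 5], [3], [6]].
Insert 8: appended to row 1. P = [[1, 4, 5, 8], [3], [6]].
Insert 9: appended to row 1. P = [[1, 4, 5, 8, 9], [3], [6]].
Insert 2: 2 bumps 4 from row 1; 4 appends to row 2. P = [[1, 2, 5, 8, 9], [3, 4], [6]].
Insert 7: 7 bumps 8 from row 1; 8 appends to row 2. P = [[1, 2, 5, 7, 9], [3, 4, 8], [6]].

So P = [[1, 2, 5, 7, 9], [3, 4, 8], [6]], Q = [[1, 2, 4, 6, 7], [3, 8, 9], [5]].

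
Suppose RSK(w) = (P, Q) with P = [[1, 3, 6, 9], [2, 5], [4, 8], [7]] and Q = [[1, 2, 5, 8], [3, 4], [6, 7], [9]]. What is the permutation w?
7 8 4 5 6 2 3 9 1

Reverse the RSK construction: for i from n down to 1, find the cell of Q containing i, remove the entry at that cell from P, and reverse-bump it up through P; the value ejected from row 1 is w(i).

Step i=9: Q has 9 at row 4, column 1; remove 7 from row 4 of P and reverse-bump: 7 enters row 3 and ejects 4; 4 enters row 2 and ejects 2; 2 enters row 1 and ejects 1. So w(9) = 1. P is now [[2, 3, 6, 9], [4, 5], [7, 8]].
Step i=8: Q has 8 at row 1, column 4; remove that cell from P, ejecting 9. So w(8) = 9. P is now [[2, 3, 6], [4, 5], [7, 8]].
Step i=7: Q has 7 at row 3, column 2; remove 8 from row 3 of P and reverse-bump: 8 enters row 2 and ejects 5; 5 enters row 1 and ejects 3. So w(7) = 3. P is now [[2, 5, 6], [4, 8], [7]].
Step i=6: Q has 6 at row 3, column 1; remove 7 from row 3 of P and reverse-bump: 7 enters row 2 and ejects 4; 4 enters row 1 and ejects 2. So w(6) = 2. P is now [[4, 5, 6], [7, 8]].
Step i=5: Q has 5 at row 1, column 3; remove that cell from P, ejecting 6. So w(5) = 6. P is now [[4, 5], [7, 8]].
Step i=4: Q has 4 at row 2, column 2; remove 8 from row 2 of P and reverse-bump: 8 enters row 1 and ejects 5. So w(4) = 5. P is now [[4, 8], [7]].
Step i=3: Q has 3 at row 2, column 1; remove 7 from row 2 of P and reverse-bump: 7 enters row 1 and ejects 4. So w(3) = 4. P is now [[7, 8]].
Step i=2: Q has 2 at row 1, column 2; remove that cell from P, ejecting 8. So w(2) = 8. P is now [[7]].
Step i=1: Q has 1 at row 1, column 1; remove that cell from P, ejecting 7. So w(1) = 7. P is now [].

So w = 7 8 4 5 6 2 3 9 1.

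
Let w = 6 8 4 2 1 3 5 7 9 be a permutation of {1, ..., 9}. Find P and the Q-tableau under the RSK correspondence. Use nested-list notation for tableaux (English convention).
P = [[1, 3, 5, 7, 9], [2, 8], [4], [6]], Q = [[1, 2, 7, 8, 9], [3, 6], [4], [5]]

Insert each entry of the permutation into P by Schensted row insertion, recording in Q the position of each new cell.

Insert 6: appended to row 1. P = [[6]].
Insert 8: appended to row 1. P = [[6, 8]].
Insert 4: 4 bumps 6 from row 1; 6 starts row 2. P = [[4, 8], [6]].
Insert 2: 2 bumps 4 from row 1; 4 bumps 6 from row 2; 6 starts row 3. P = [[2, 8], [4], [6]].
Insert 1: 1 bumps 2 from row 1; 2 bumps 4 from row 2; 4 bumps 6 from row 3; 6 starts row 4. P = [[1, 8], [2], [4], [6]].
Insert 3: 3 bumps 8 from row 1; 8 appends to row 2. P = [[1, 3], [2, 8], [4], [6]].
Insert 5: appended to row 1. P = [[1, 3, 5], [2, 8], [4], [6]].
Insert 7: appended to row 1. P = [[1, 3, 5, 7], [2, 8], [4], [6]].
Insert 9: appended to row 1. P = [[1, 3, 5, 7, 9], [2, 8], [4], [6]].

So P = [[1, 3, 5, 7, 9], [2, 8], [4], [6]], Q = [[1, 2, 7, 8, 9], [3, 6], [4], [5]].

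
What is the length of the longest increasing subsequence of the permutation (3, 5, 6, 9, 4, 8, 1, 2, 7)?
4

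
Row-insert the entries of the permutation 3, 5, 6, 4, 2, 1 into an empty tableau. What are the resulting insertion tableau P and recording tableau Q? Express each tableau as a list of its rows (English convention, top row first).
Insert each entry of the permutation into P by Schensted row insertion, recording in Q the position of each new cell.

Insert 3: appended to row 1. P = [[3]].
Insert 5: appended to row 1. P = [[3, 5]].
Insert 6: appended to row 1. P = [[3, 5, 6]].
Insert 4: 4 bumps 5 from row 1; 5 starts row 2. P = [[3, 4, 6], [5]].
Insert 2: 2 bumps 3 from row 1; 3 bumps 5 from row 2; 5 starts row 3. P = [[2, 4, 6], [3], [5]].
Insert 1: 1 bumps 2 from row 1; 2 bumps 3 from row 2; 3 bumps 5 from row 3; 5 starts row 4. P = [[1, 4, 6], [2], [3], [5]].

So P = [[1, 4, 6], [2], [3], [5]], Q = [[1, 2, 3], [4], [5], [6]].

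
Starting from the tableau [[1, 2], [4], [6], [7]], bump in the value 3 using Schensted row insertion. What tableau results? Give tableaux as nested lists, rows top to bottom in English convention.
3 is larger than every entry of row 1, so it is appended to row 1. The new tableau is [[1, 2, 3], [4], [6], [7]].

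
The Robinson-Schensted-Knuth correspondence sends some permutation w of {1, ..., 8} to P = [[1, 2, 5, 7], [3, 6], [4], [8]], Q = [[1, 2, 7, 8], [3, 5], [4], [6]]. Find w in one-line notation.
4 8 6 1 3 2 5 7

Reverse the RSK construction: for i from n down to 1, find the cell of Q containing i, remove the entry at that cell from P, and reverse-bump it up through P; the value ejected from row 1 is w(i).

Step i=8: Q has 8 at row 1, column 4; remove that cell from P, ejecting 7. So w(8) = 7. P is now [[1, 2, 5], [3, 6], [4], [8]].
Step i=7: Q has 7 at row 1, column 3; remove that cell from P, ejecting 5. So w(7) = 5. P is now [[1, 2], [3, 6], [4], [8]].
Step i=6: Q has 6 at row 4, column 1; remove 8 from row 4 of P and reverse-bump: 8 enters row 3 and ejects 4; 4 enters row 2 and ejects 3; 3 enters row 1 and ejects 2. So w(6) = 2. P is now [[1, 3], [4, 6], [8]].
Step i=5: Q has 5 at row 2, column 2; remove 6 from row 2 of P and reverse-bump: 6 enters row 1 and ejects 3. So w(5) = 3. P is now [[1, 6], [4], [8]].
Step i=4: Q has 4 at row 3, column 1; remove 8 from row 3 of P and reverse-bump: 8 enters row 2 and ejects 4; 4 enters row 1 and ejects 1. So w(4) = 1. P is now [[4, 6], [8]].
Step i=3: Q has 3 at row 2, column 1; remove 8 from row 2 of P and reverse-bump: 8 enters row 1 and ejects 6. So w(3) = 6. P is now [[4, 8]].
Step i=2: Q has 2 at row 1, column 2; remove that cell from P, ejecting 8. So w(2) = 8. P is now [[4]].
Step i=1: Q has 1 at row 1, column 1; remove that cell from P, ejecting 4. So w(1) = 4. P is now [].

So w = 4 8 6 1 3 2 5 7.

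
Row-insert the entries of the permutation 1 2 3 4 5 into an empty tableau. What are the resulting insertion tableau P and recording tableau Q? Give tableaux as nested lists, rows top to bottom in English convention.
P = [[1, 2, 3, 4, 5]], Q = [[1, 2, 3, 4, 5]]

Insert each entry of the permutation into P by Schensted row insertion, recording in Q the position of each new cell.

Insert 1: appended to row 1. P = [[1]].
Insert 2: appended to row 1. P = [[1, 2]].
Insert 3: appended to row 1. P = [[1, 2, 3]].
Insert 4: appended to row 1. P = [[1, 2, 3, 4]].
Insert 5: appended to row 1. P = [[1, 2, 3, 4, 5]].

So P = [[1, 2, 3, 4, 5]], Q = [[1, 2, 3, 4, 5]].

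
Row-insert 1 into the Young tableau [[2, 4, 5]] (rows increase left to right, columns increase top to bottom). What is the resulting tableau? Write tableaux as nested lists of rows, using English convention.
In row 1, 1 replaces 2 (the leftmost entry greater than 1); 2 is bumped to row 2. 2 starts a new row 2. The new tableau is [[1, 4, 5], [2]].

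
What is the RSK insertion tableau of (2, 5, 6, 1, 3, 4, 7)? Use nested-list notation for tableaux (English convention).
Insert 2: appended to row 1. P = [[2]].
Insert 5: appended to row 1. P = [[2, 5]].
Insert 6: appended to row 1. P = [[2, 5, 6]].
Insert 1: 1 bumps 2 from row 1; 2 starts row 2. P = [[1, 5, 6], [2]].
Insert 3: 3 bumps 5 from row 1; 5 appends to row 2. P = [[1, 3, 6], [2, 5]].
Insert 4: 4 bumps 6 from row 1; 6 appends to row 2. P = [[1, 3, 4], [2, 5, 6]].
Insert 7: appended to row 1. P = [[1, 3, 4, 7], [2, 5, 6]].

So P = [[1, 3, 4, 7], [2, 5, 6]].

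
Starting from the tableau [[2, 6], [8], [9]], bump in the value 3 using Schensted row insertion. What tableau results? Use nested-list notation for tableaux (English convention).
[[2, 3], [6], [8], [9]]

In row 1, 3 replaces 6 (the leftmost entry greater than 3); 6 is bumped to row 2. In row 2, 6 replaces 8 (the leftmost entry greater than 6); 8 is bumped to row 3. In row 3, 8 replaces 9 (the leftmost entry greater than 8); 9 is bumped to row 4. 9 starts a new row 4. The new tableau is [[2, 3], [6], [8], [9]].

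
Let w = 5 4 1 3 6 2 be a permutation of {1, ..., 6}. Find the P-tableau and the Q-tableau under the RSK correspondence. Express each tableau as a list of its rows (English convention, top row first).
P = [[1, 2, 6], [3], [4], [5]], Q = [[1, 4, 5], [2], [3], [6]]

Insert each entry of the permutation into P by Schensted row insertion, recording in Q the position of each new cell.

After inserting 5: P = [[5]].
After inserting 4: P = [[4], [5]].
After inserting 1: P = [[1], [4], [5]].
After inserting 3: P = [[1, 3], [4], [5]].
After inserting 6: P = [[1, 3, 6], [4], [5]].
After inserting 2: P = [[1, 2, 6], [3], [4], [5]].

So P = [[1, 2, 6], [3], [4], [5]], Q = [[1, 4, 5], [2], [3], [6]].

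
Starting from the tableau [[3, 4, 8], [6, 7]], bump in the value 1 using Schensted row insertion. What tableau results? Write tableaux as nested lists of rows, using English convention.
In row 1, 1 replaces 3 (the leftmost entry greater than 1); 3 is bumped to row 2. In row 2, 3 replaces 6 (the leftmost entry greater than 3); 6 is bumped to row 3. 6 starts a new row 3. The new tableau is [[1, 4, 8], [3, 7], [6]].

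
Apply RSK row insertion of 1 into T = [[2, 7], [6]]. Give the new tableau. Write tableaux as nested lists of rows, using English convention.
[[1, 7], [2], [6]]

In row 1, 1 replaces 2 (the leftmost entry greater than 1); 2 is bumped to row 2. In row 2, 2 replaces 6 (the leftmost entry greater than 2); 6 is bumped to row 3. 6 starts a new row 3. The new tableau is [[1, 7], [2], [6]].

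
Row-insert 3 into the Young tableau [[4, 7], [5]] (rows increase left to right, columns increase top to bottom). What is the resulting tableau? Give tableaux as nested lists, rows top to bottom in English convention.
[[3, 7], [4], [5]]

In row 1, 3 replaces 4 (the leftmost entry greater than 3); 4 is bumped to row 2. In row 2, 4 replaces 5 (the leftmost entry greater than 4); 5 is bumped to row 3. 5 starts a new row 3. The new tableau is [[3, 7], [4], [5]].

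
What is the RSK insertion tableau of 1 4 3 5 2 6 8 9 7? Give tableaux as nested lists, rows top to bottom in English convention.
P = [[1, 2, 5, 6, 7, 9], [3, 8], [4]]

Insert 1: appended to row 1. P = [[1]].
Insert 4: appended to row 1. P = [[1, 4]].
Insert 3: 3 bumps 4 from row 1; 4 starts row 2. P = [[1, 3], [4]].
Insert 5: appended to row 1. P = [[1, 3, 5], [4]].
Insert 2: 2 bumps 3 from row 1; 3 bumps 4 from row 2; 4 starts row 3. P = [[1, 2, 5], [3], [4]].
Insert 6: appended to row 1. P = [[1, 2, 5, 6], [3], [4]].
Insert 8: appended to row 1. P = [[1, 2, 5, 6, 8], [3], [4]].
Insert 9: appended to row 1. P = [[1, 2, 5, 6, 8, 9], [3], [4]].
Insert 7: 7 bumps 8 from row 1; 8 appends to row 2. P = [[1, 2, 5, 6, 7, 9], [3, 8], [4]].

So P = [[1, 2, 5, 6, 7, 9], [3, 8], [4]].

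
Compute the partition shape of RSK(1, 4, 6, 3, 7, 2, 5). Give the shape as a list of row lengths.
Row-insert each entry into an empty tableau.

After inserting 1: P = [[1]].
After inserting 4: P = [[1, 4]].
After inserting 6: P = [[1, 4, 6]].
After inserting 3: P = [[1, 3, 6], [4]].
After inserting 7: P = [[1, 3, 6, 7], [4]].
After inserting 2: P = [[1, 2, 6, 7], [3], [4]].
After inserting 5: P = [[1, 2, 5, 7], [3, 6], [4]].

The final insertion tableau P = [[1, 2, 5, 7], [3, 6], [4]] has shape [4, 2, 1].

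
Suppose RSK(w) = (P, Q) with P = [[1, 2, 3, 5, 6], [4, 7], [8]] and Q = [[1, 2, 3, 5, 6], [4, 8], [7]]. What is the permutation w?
Reverse the RSK construction: for i from n down to 1, find the cell of Q containing i, remove the entry at that cell from P, and reverse-bump it up through P; the value ejected from row 1 is w(i).

Step i=8: Q has 8 at row 2, column 2; remove 7 from row 2 of P and reverse-bump: 7 enters row 1 and ejects 6. So w(8) = 6. P is now [[1, 2, 3, 5, 7], [4], [8]].
Step i=7: Q has 7 at row 3, column 1; remove 8 from row 3 of P and reverse-bump: 8 enters row 2 and ejects 4; 4 enters row 1 and ejects 3. So w(7) = 3. P is now [[1, 2, 4, 5, 7], [8]].
Step i=6: Q has 6 at row 1, column 5; remove that cell from P, ejecting 7. So w(6) = 7. P is now [[1, 2, 4, 5], [8]].
Step i=5: Q has 5 at row 1, column 4; remove that cell from P, ejecting 5. So w(5) = 5. P is now [[1, 2, 4], [8]].
Step i=4: Q has 4 at row 2, column 1; remove 8 from row 2 of P and reverse-bump: 8 enters row 1 and ejects 4. So w(4) = 4. P is now [[1, 2, 8]].
Step i=3: Q has 3 at row 1, column 3; remove that cell from P, ejecting 8. So w(3) = 8. P is now [[1, 2]].
Step i=2: Q has 2 at row 1, column 2; remove that cell from P, ejecting 2. So w(2) = 2. P is now [[1]].
Step i=1: Q has 1 at row 1, column 1; remove that cell from P, ejecting 1. So w(1) = 1. P is now [].

So w = 1 2 8 4 5 7 3 6.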